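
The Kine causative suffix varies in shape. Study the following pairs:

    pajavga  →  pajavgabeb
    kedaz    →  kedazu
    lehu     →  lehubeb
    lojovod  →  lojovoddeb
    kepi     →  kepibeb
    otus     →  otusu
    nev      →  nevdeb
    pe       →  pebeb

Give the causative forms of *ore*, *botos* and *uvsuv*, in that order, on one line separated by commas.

The suffix is conditioned by the final sound: -u when the stem ends in a sibilant (*kedaz*, *otus*); -deb when the stem ends in a non-sibilant consonant (*lojovod*, *nev*); -beb when the stem ends in a vowel (*pajavga*, *lehu*, *kepi*, *pe*).
*ore*: final sound = /e/, a vowel → -beb → *orebeb*.
Since the final sound of *botos* is /s/ (a sibilant), it takes -u, giving *botosu*.
Since the final sound of *uvsuv* is /v/ (a non-sibilant consonant), it takes -deb, giving *uvsuvdeb*.

orebeb, botosu, uvsuvdeb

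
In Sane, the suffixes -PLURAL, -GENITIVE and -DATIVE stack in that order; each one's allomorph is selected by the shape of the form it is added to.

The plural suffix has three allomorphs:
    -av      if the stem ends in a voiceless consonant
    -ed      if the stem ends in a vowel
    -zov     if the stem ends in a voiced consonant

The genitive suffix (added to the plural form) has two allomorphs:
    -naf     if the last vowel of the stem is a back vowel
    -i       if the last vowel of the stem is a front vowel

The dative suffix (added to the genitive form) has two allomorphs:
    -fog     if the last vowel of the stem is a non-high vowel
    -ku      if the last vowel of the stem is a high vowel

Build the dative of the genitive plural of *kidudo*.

kidudoediku

*kidudo* — final sound /o/ (a vowel) → -ed → *kidudoed*.
Since the last vowel of the plural form *kidudoed* is /e/ (a front vowel), it takes -i, giving *kidudoedi*.
The genitive form *kidudoedi*: last vowel = /i/, a high vowel → -ku → *kidudoediku*.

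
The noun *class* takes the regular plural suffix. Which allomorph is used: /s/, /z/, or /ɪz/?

/ɪz/

The stem *class* ends in a sibilant (/s, z, ʃ, ʒ, tʃ, dʒ/).
The plural suffix surfaces as /ɪz/ after sibilants, /s/ after other voiceless consonants, and /z/ after other voiced sounds.
So the plural -s on *class* is pronounced /ɪz/.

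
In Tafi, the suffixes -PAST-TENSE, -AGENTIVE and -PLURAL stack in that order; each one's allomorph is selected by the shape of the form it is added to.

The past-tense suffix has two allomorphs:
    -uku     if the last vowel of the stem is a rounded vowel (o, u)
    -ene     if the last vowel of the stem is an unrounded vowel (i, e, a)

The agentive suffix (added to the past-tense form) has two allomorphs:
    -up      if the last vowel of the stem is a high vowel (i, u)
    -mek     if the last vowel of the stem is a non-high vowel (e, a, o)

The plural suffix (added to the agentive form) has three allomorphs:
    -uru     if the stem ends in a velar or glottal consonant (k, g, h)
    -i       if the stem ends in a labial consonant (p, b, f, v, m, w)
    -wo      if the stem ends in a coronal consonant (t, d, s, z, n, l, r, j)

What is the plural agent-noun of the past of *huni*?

hunienemekuru

*huni* — last vowel /i/ (an unrounded vowel) → -ene → *huniene*.
The past-tense form *huniene*: last vowel = /e/, a non-high vowel → -mek → *hunienemek*.
The final consonant of the agentive form *hunienemek* is /k/, which is velar/glottal, so the plural suffix is -uru, giving *hunienemekuru*.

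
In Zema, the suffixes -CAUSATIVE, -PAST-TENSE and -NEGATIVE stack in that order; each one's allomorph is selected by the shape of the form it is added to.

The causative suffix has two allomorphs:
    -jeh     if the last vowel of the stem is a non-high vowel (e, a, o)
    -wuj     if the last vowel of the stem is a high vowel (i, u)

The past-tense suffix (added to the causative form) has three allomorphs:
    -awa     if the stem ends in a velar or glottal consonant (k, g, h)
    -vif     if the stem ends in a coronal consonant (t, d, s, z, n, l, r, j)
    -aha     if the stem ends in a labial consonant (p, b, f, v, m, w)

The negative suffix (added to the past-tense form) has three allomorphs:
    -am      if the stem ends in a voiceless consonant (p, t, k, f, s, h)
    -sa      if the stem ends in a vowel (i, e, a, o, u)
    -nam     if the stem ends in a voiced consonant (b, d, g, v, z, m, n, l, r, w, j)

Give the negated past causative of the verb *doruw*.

*doruw*: last vowel = /u/, a high vowel → -wuj → *doruwwuj*.
The final consonant of the causative form *doruwwuj* is /j/, which is coronal, so the past-tense suffix is -vif, giving *doruwwujvif*.
The past-tense form *doruwwujvif* — final sound /f/ (a voiceless consonant) → -am → *doruwwujvifam*.

doruwwujvifam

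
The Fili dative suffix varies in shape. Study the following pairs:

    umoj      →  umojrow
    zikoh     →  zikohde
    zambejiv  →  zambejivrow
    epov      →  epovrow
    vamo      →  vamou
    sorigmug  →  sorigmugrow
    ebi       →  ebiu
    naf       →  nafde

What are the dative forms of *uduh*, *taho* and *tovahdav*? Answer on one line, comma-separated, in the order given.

uduhde, tahou, tovahdavrow

The suffix is conditioned by the final sound: -de when the stem ends in a voiceless consonant (*zikoh*, *naf*); -row when the stem ends in a voiced consonant (*umoj*, *zambejiv*, *epov*, *sorigmug*); -u when the stem ends in a vowel (*vamo*, *ebi*).
Since the final sound of *uduh* is /h/ (a voiceless consonant), it takes -de, giving *uduhde*.
*taho* — final sound /o/ (a vowel) → -u → *tahou*.
*tovahdav*: final sound = /v/, a voiced consonant → -row → *tovahdavrow*.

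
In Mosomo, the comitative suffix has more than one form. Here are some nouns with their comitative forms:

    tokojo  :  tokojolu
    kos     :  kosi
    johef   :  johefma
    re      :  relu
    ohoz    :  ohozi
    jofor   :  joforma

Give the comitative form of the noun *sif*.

sifma

The alternation tracks the final sound of the stem — -i when the stem ends in a sibilant (*kos*, *ohoz*); -ma when the stem ends in a non-sibilant consonant (*johef*, *jofor*); -lu when the stem ends in a vowel (*tokojo*, *re*).
The final sound of *sif* is /f/, which is a non-sibilant consonant, so the suffix is -ma, giving *sifma*.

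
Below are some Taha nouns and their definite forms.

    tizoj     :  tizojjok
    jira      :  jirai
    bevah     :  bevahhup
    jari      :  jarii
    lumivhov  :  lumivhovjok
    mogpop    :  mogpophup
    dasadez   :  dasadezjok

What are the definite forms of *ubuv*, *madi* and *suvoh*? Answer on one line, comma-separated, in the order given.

ubuvjok, madii, suvohhup

The suffix is conditioned by the final sound: -hup when the stem ends in a voiceless consonant (*bevah*, *mogpop*); -jok when the stem ends in a voiced consonant (*tizoj*, *lumivhov*, *dasadez*); -i when the stem ends in a vowel (*jira*, *jari*).
The final sound of *ubuv* is /v/, which is a voiced consonant, so the suffix is -jok, giving *ubuvjok*.
*madi*: final sound = /i/, a vowel → -i → *madii*.
Since the final sound of *suvoh* is /h/ (a voiceless consonant), it takes -hup, giving *suvohhup*.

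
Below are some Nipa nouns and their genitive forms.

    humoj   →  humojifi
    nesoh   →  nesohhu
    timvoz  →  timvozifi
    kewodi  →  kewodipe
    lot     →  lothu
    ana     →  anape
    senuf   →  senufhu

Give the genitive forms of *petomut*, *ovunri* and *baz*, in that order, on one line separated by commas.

petomuthu, ovunripe, bazifi

The suffix is conditioned by the final sound: -hu when the stem ends in a voiceless consonant (*nesoh*, *lot*, *senuf*); -ifi when the stem ends in a voiced consonant (*humoj*, *timvoz*); -pe when the stem ends in a vowel (*kewodi*, *ana*).
*petomut* — final sound /t/ (a voiceless consonant) → -hu → *petomuthu*.
Since the final sound of *ovunri* is /i/ (a vowel), it takes -pe, giving *ovunripe*.
*baz* — final sound /z/ (a voiced consonant) → -ifi → *bazifi*.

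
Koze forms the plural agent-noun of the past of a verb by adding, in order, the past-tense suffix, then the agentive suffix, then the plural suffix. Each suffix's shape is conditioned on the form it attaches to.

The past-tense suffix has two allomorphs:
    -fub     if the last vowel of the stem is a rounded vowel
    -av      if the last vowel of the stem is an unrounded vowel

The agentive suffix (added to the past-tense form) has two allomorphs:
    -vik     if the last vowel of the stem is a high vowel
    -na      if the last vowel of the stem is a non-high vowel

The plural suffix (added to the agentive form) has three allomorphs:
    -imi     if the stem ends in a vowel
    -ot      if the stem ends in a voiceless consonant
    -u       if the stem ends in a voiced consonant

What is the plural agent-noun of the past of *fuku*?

fukufubvikot

*fuku* — last vowel /u/ (a rounded vowel) → -fub → *fukufub*.
The past-tense form *fukufub*: last vowel = /u/, a high vowel → -vik → *fukufubvik*.
The final sound of the agentive form *fukufubvik* is /k/, which is a voiceless consonant, so the plural suffix is -ot, giving *fukufubvikot*.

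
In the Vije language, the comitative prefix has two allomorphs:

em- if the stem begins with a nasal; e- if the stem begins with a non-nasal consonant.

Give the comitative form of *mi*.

The first consonant of *mi* is /m/, which is a nasal, so the prefix is em-, giving *emmi*.

emmi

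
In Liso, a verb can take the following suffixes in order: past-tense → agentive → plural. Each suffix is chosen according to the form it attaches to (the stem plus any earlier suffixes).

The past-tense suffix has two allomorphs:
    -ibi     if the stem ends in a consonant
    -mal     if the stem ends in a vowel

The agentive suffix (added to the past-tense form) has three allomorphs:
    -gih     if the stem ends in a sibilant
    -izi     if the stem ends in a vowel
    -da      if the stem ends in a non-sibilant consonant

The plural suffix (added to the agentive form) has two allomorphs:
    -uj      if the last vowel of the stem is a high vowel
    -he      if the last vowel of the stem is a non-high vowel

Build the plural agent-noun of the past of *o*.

*o*: final sound = /o/, a vowel → -mal → *omal*.
The past-tense form *omal* — final sound /l/ (a non-sibilant consonant) → -da → *omalda*.
Since the last vowel of the agentive form *omalda* is /a/ (a non-high vowel), it takes -he, giving *omaldahe*.

omaldahe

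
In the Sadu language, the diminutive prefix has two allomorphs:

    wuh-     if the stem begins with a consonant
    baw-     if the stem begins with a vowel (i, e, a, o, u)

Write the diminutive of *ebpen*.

Since the first sound of *ebpen* is /e/ (a vowel), it takes baw-, giving *bawebpen*.

bawebpen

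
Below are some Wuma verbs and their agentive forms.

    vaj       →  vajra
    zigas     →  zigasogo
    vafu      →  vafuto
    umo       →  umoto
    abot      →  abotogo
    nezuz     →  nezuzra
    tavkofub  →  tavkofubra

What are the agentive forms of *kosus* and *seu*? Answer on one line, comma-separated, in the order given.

kosusogo, seuto

The suffix is conditioned by the final sound: -ogo when the stem ends in a voiceless consonant (*zigas*, *abot*); -ra when the stem ends in a voiced consonant (*vaj*, *nezuz*, *tavkofub*); -to when the stem ends in a vowel (*vafu*, *umo*).
Since the final sound of *kosus* is /s/ (a voiceless consonant), it takes -ogo, giving *kosusogo*.
The final sound of *seu* is /u/, which is a vowel, so the suffix is -to, giving *seuto*.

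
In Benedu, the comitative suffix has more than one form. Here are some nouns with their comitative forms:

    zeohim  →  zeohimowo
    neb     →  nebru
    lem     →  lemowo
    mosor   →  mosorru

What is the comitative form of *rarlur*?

The pattern is nasality of the final consonant: -owo when the stem ends in a nasal (*zeohim*, *lem*); -ru when the stem ends in a non-nasal consonant (*neb*, *mosor*).
*rarlur* — final consonant /r/ (non-nasal) → -ru → *rarlurru*.

rarlurru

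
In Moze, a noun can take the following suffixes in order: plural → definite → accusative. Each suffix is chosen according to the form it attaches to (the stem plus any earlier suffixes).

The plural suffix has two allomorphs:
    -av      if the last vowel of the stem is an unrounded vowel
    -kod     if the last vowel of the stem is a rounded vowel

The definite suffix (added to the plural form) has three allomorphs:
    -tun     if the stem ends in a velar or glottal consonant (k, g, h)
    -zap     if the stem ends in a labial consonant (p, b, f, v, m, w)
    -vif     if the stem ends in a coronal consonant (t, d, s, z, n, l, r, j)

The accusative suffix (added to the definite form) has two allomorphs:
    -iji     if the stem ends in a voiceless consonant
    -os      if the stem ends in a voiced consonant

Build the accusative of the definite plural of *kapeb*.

kapebavzapiji

*kapeb*: last vowel = /e/, an unrounded vowel → -av → *kapebav*.
The plural form *kapebav* — final consonant /v/ (labial) → -zap → *kapebavzap*.
The final consonant of the definite form *kapebavzap* is /p/, which is voiceless, so the accusative suffix is -iji, giving *kapebavzapiji*.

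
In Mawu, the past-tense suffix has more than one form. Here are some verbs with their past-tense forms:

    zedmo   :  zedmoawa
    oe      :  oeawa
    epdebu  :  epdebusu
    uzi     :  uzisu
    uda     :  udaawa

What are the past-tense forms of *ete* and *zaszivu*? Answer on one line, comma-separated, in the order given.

eteawa, zaszivusu

Looking at the last vowel of each stem: -su when the last vowel of the stem is a high vowel (*epdebu*, *uzi*); -awa when the last vowel of the stem is a non-high vowel (*zedmo*, *oe*, *uda*).
The last vowel of *ete* is /e/, which is a non-high vowel, so the suffix is -awa, giving *eteawa*.
The last vowel of *zaszivu* is /u/, which is a high vowel, so the suffix is -su, giving *zaszivusu*.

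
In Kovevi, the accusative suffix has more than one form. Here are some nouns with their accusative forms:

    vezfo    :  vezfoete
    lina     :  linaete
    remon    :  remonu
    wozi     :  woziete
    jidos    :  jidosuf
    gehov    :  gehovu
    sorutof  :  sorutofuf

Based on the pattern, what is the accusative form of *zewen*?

zewenu

The suffix is conditioned by the final sound: -uf when the stem ends in a voiceless consonant (*jidos*, *sorutof*); -u when the stem ends in a voiced consonant (*remon*, *gehov*); -ete when the stem ends in a vowel (*vezfo*, *lina*, *wozi*).
*zewen*: final sound = /n/, a voiced consonant → -u → *zewenu*.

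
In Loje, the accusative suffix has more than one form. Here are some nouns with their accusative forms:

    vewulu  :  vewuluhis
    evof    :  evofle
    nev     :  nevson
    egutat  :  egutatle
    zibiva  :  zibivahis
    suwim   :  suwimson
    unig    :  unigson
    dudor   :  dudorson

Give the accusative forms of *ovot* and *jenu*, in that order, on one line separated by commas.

Looking at the final sound of each stem: -le when the stem ends in a voiceless consonant (*evof*, *egutat*); -son when the stem ends in a voiced consonant (*nev*, *suwim*, *unig*, *dudor*); -his when the stem ends in a vowel (*vewulu*, *zibiva*).
*ovot*: final sound = /t/, a voiceless consonant → -le → *ovotle*.
*jenu* — final sound /u/ (a vowel) → -his → *jenuhis*.

ovotle, jenuhis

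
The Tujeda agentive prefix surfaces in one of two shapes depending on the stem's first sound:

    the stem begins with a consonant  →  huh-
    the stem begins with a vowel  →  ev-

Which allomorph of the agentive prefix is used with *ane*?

Since the first sound of *ane* is /a/ (a vowel), it takes ev-.

ev-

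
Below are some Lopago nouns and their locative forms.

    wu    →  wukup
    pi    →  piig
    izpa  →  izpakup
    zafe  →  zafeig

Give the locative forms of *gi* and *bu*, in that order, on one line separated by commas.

Looking at the last vowel of each stem: -ig when the last vowel of the stem is a front vowel (*pi*, *zafe*); -kup when the last vowel of the stem is a back vowel (*wu*, *izpa*).
Since the last vowel of *gi* is /i/ (a front vowel), it takes -ig, giving *giig*.
*bu*: last vowel = /u/, a back vowel → -kup → *bukup*.

giig, bukup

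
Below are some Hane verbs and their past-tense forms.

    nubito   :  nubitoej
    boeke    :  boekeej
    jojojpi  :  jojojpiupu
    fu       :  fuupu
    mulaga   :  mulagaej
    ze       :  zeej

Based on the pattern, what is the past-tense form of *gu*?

guupu

Looking at the last vowel of each stem: -upu when the last vowel of the stem is a high vowel (*jojojpi*, *fu*); -ej when the last vowel of the stem is a non-high vowel (*nubito*, *boeke*, *mulaga*, *ze*).
*gu*: last vowel = /u/, a high vowel → -upu → *guupu*.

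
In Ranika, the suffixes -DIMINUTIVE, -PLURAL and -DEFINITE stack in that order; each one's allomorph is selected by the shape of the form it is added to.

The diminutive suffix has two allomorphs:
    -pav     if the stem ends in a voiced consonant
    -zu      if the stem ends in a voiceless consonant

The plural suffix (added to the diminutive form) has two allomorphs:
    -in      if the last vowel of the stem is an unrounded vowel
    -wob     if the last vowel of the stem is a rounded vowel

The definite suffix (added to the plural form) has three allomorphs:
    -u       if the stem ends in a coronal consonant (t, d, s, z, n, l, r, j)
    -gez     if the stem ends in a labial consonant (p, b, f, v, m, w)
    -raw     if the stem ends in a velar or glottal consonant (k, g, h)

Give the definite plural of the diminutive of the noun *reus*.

reuszuwobgez

Since the final consonant of *reus* is /s/ (voiceless), it takes -zu, giving *reuszu*.
Since the last vowel of the diminutive form *reuszu* is /u/ (a rounded vowel), it takes -wob, giving *reuszuwob*.
Since the final consonant of the plural form *reuszuwob* is /b/ (labial), it takes -gez, giving *reuszuwobgez*.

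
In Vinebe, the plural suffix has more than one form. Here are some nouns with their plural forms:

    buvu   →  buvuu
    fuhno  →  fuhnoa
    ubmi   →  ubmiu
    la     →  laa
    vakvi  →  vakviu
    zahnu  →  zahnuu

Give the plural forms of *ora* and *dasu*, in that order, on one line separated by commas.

oraa, dasuu

The pattern is height harmony: -u when the last vowel of the stem is a high vowel (*buvu*, *ubmi*, *vakvi*, *zahnu*); -a when the last vowel of the stem is a non-high vowel (*fuhno*, *la*).
Since the last vowel of *ora* is /a/ (a non-high vowel), it takes -a, giving *oraa*.
*dasu*: last vowel = /u/, a high vowel → -u → *dasuu*.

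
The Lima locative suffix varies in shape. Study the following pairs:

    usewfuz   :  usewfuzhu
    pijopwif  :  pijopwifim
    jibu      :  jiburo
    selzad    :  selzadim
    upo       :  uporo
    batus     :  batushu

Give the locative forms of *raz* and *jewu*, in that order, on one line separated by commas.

The alternation tracks the final sound of the stem — -hu when the stem ends in a sibilant (*usewfuz*, *batus*); -im when the stem ends in a non-sibilant consonant (*pijopwif*, *selzad*); -ro when the stem ends in a vowel (*jibu*, *upo*).
Since the final sound of *raz* is /z/ (a sibilant), it takes -hu, giving *razhu*.
*jewu*: final sound = /u/, a vowel → -ro → *jewuro*.

razhu, jewuro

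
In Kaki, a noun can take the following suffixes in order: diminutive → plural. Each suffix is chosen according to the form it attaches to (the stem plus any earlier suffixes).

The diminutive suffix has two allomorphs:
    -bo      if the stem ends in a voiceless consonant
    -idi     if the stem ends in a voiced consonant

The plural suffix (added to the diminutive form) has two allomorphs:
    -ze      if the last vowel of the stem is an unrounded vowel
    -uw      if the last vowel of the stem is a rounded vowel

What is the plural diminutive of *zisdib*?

*zisdib*: final consonant = /b/, voiced → -idi → *zisdibidi*.
The diminutive form *zisdibidi*: last vowel = /i/, an unrounded vowel → -ze → *zisdibidize*.

zisdibidize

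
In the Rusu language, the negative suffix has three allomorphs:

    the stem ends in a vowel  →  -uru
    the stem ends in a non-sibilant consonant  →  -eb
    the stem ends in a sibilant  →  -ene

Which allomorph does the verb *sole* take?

-uru

The final sound of *sole* is /e/, which is a vowel, so the suffix is -uru.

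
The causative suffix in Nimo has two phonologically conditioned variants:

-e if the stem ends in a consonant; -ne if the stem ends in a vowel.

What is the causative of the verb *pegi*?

*pegi*: final sound = /i/, a vowel → -ne → *pegine*.

pegine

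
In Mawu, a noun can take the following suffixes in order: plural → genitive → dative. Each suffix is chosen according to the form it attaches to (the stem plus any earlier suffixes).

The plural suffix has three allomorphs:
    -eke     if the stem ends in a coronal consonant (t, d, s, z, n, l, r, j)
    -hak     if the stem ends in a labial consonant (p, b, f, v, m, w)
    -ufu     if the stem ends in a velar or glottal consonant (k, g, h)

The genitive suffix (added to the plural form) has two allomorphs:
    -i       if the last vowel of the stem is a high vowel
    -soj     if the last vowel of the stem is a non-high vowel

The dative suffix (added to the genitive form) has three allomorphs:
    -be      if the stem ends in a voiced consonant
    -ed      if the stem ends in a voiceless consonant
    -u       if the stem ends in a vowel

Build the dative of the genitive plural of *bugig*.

Since the final consonant of *bugig* is /g/ (velar/glottal), it takes -ufu, giving *bugigufu*.
The plural form *bugigufu*: last vowel = /u/, a high vowel → -i → *bugigufui*.
Since the final sound of the genitive form *bugigufui* is /i/ (a vowel), it takes -u, giving *bugigufuiu*.

bugigufuiu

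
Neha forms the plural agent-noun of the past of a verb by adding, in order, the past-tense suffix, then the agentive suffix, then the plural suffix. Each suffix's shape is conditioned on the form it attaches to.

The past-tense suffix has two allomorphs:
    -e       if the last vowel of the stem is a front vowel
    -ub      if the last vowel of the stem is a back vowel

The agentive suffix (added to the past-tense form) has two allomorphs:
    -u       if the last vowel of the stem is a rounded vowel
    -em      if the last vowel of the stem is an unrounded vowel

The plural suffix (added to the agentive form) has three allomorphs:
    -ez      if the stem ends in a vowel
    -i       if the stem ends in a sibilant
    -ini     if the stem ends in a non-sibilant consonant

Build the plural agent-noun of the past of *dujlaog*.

*dujlaog*: last vowel = /o/, a back vowel → -ub → *dujlaogub*.
Since the last vowel of the past-tense form *dujlaogub* is /u/ (a rounded vowel), it takes -u, giving *dujlaogubu*.
The final sound of the agentive form *dujlaogubu* is /u/, which is a vowel, so the plural suffix is -ez, giving *dujlaogubuez*.

dujlaogubuez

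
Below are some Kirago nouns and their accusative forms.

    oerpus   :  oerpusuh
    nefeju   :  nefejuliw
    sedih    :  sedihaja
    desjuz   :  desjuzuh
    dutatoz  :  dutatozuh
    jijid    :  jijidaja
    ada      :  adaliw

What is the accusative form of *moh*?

mohaja

The pattern is sibilance of the final sound: -uh when the stem ends in a sibilant (*oerpus*, *desjuz*, *dutatoz*); -aja when the stem ends in a non-sibilant consonant (*sedih*, *jijid*); -liw when the stem ends in a vowel (*nefeju*, *ada*).
The final sound of *moh* is /h/, which is a non-sibilant consonant, so the suffix is -aja, giving *mohaja*.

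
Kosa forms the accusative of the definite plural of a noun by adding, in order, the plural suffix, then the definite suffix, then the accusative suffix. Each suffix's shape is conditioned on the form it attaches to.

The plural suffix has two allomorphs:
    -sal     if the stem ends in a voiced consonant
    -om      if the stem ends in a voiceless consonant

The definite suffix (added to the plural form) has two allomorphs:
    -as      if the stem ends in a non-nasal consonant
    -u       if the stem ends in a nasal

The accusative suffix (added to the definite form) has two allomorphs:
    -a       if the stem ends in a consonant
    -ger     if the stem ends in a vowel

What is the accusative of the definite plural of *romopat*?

romopatomuger

The final consonant of *romopat* is /t/, which is voiceless, so the plural suffix is -om, giving *romopatom*.
The plural form *romopatom* — final consonant /m/ (a nasal) → -u → *romopatomu*.
The final sound of the definite form *romopatomu* is /u/, which is a vowel, so the accusative suffix is -ger, giving *romopatomuger*.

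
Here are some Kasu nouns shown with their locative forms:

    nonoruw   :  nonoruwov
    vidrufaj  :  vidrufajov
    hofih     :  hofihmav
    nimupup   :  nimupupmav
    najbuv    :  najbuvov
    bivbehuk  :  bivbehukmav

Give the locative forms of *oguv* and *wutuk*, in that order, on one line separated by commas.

oguvov, wutukmav

The pattern is voicing of the final consonant: -mav when the stem ends in a voiceless consonant (*hofih*, *nimupup*, *bivbehuk*); -ov when the stem ends in a voiced consonant (*nonoruw*, *vidrufaj*, *najbuv*).
*oguv* — final consonant /v/ (voiced) → -ov → *oguvov*.
Since the final consonant of *wutuk* is /k/ (voiceless), it takes -mav, giving *wutukmav*.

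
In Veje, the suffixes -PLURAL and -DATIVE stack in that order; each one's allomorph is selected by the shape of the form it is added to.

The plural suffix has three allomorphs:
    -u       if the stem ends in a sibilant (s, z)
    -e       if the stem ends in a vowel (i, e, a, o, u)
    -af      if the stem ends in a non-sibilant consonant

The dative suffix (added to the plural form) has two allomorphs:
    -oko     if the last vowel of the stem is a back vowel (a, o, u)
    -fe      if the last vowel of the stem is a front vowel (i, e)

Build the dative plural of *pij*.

pijafoko

The final sound of *pij* is /j/, which is a non-sibilant consonant, so the plural suffix is -af, giving *pijaf*.
Since the last vowel of the plural form *pijaf* is /a/ (a back vowel), it takes -oko, giving *pijafoko*.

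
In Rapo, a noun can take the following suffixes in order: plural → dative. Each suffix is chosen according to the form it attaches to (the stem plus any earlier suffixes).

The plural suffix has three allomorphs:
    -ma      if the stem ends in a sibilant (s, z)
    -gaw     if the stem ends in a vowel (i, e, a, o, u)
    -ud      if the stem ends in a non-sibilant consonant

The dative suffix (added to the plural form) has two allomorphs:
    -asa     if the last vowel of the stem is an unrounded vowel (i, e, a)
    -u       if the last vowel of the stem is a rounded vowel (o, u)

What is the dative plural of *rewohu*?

rewohugawasa

Since the final sound of *rewohu* is /u/ (a vowel), it takes -gaw, giving *rewohugaw*.
The plural form *rewohugaw* — last vowel /a/ (an unrounded vowel) → -asa → *rewohugawasa*.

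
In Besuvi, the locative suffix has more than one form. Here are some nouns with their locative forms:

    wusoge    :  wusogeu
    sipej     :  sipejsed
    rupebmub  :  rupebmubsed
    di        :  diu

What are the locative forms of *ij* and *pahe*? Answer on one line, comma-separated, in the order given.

The pattern is consonant vs. vowel: -sed when the stem ends in a consonant (*sipej*, *rupebmub*); -u when the stem ends in a vowel (*wusoge*, *di*).
*ij*: final sound = /j/, a consonant → -sed → *ijsed*.
*pahe* — final sound /e/ (a vowel) → -u → *paheu*.

ijsed, paheu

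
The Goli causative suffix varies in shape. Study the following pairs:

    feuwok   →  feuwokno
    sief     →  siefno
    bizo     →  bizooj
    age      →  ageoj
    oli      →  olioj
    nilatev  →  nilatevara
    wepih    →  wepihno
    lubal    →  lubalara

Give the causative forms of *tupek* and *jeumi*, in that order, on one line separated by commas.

The alternation tracks the final sound of the stem — -no when the stem ends in a voiceless consonant (*feuwok*, *sief*, *wepih*); -ara when the stem ends in a voiced consonant (*nilatev*, *lubal*); -oj when the stem ends in a vowel (*bizo*, *age*, *oli*).
*tupek*: final sound = /k/, a voiceless consonant → -no → *tupekno*.
*jeumi* — final sound /i/ (a vowel) → -oj → *jeumioj*.

tupekno, jeumioj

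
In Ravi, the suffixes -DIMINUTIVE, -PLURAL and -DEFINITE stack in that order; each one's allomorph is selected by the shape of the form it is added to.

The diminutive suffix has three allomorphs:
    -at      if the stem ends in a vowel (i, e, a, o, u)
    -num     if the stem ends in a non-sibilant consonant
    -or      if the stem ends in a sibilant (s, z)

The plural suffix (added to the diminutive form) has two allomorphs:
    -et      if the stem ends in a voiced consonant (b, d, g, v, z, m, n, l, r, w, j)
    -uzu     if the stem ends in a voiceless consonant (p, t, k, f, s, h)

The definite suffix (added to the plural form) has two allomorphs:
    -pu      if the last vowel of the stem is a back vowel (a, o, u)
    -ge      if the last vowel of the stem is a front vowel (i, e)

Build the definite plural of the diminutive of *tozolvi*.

tozolviatuzupu

The final sound of *tozolvi* is /i/, which is a vowel, so the diminutive suffix is -at, giving *tozolviat*.
Since the final consonant of the diminutive form *tozolviat* is /t/ (voiceless), it takes -uzu, giving *tozolviatuzu*.
The plural form *tozolviatuzu* — last vowel /u/ (a back vowel) → -pu → *tozolviatuzupu*.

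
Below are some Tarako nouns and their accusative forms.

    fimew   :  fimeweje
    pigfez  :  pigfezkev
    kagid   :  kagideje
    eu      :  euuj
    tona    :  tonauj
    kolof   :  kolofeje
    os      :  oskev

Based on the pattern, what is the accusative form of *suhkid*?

suhkideje

The suffix is conditioned by the final sound: -kev when the stem ends in a sibilant (*pigfez*, *os*); -eje when the stem ends in a non-sibilant consonant (*fimew*, *kagid*, *kolof*); -uj when the stem ends in a vowel (*eu*, *tona*).
*suhkid*: final sound = /d/, a non-sibilant consonant → -eje → *suhkideje*.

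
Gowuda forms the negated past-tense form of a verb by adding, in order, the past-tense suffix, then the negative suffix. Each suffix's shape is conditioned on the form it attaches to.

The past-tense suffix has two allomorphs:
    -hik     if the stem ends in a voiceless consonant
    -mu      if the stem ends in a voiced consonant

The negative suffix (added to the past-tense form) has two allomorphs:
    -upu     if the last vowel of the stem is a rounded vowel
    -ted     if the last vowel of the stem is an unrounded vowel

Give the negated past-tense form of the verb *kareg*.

The final consonant of *kareg* is /g/, which is voiced, so the past-tense suffix is -mu, giving *karegmu*.
The last vowel of the past-tense form *karegmu* is /u/, which is a rounded vowel, so the negative suffix is -upu, giving *karegmuupu*.

karegmuupu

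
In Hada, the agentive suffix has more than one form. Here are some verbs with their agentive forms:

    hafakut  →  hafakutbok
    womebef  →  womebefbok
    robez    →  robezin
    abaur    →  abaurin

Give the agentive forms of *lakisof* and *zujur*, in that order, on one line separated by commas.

The alternation tracks the final consonant of the stem — -bok when the stem ends in a voiceless consonant (*hafakut*, *womebef*); -in when the stem ends in a voiced consonant (*robez*, *abaur*).
The final consonant of *lakisof* is /f/, which is voiceless, so the suffix is -bok, giving *lakisofbok*.
*zujur*: final consonant = /r/, voiced → -in → *zujurin*.

lakisofbok, zujurin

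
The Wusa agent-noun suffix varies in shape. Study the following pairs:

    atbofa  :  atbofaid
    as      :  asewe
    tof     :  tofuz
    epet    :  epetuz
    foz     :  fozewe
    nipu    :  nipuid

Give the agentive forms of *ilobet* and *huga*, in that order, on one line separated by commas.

The alternation tracks the final sound of the stem — -ewe when the stem ends in a sibilant (*as*, *foz*); -uz when the stem ends in a non-sibilant consonant (*tof*, *epet*); -id when the stem ends in a vowel (*atbofa*, *nipu*).
*ilobet*: final sound = /t/, a non-sibilant consonant → -uz → *ilobetuz*.
Since the final sound of *huga* is /a/ (a vowel), it takes -id, giving *hugaid*.

ilobetuz, hugaid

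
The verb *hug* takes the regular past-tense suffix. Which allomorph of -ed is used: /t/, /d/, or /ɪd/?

/d/

The stem *hug* ends in a voiced sound other than /d/.
The -ed suffix is realized as /ɪd/ after /t, d/; as /t/ after other voiceless consonants; and as /d/ after other voiced sounds.
So -ed on *hug* is pronounced /d/.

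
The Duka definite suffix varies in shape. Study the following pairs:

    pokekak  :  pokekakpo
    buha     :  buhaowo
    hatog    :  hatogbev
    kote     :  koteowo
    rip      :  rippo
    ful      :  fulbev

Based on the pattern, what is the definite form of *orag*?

Looking at the final sound of each stem: -po when the stem ends in a voiceless consonant (*pokekak*, *rip*); -bev when the stem ends in a voiced consonant (*hatog*, *ful*); -owo when the stem ends in a vowel (*buha*, *kote*).
The final sound of *orag* is /g/, which is a voiced consonant, so the suffix is -bev, giving *oragbev*.

oragbev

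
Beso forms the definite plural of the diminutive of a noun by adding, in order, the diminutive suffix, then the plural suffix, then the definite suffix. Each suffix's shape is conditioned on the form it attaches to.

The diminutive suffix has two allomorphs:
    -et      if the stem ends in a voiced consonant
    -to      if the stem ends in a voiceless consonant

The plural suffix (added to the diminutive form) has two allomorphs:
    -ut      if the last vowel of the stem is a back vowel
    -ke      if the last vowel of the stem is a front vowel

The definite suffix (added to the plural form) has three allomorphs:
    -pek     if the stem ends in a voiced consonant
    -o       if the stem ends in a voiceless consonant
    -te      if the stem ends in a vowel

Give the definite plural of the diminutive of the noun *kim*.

Since the final consonant of *kim* is /m/ (voiced), it takes -et, giving *kimet*.
The diminutive form *kimet* — last vowel /e/ (a front vowel) → -ke → *kimetke*.
The plural form *kimetke*: final sound = /e/, a vowel → -te → *kimetkete*.

kimetkete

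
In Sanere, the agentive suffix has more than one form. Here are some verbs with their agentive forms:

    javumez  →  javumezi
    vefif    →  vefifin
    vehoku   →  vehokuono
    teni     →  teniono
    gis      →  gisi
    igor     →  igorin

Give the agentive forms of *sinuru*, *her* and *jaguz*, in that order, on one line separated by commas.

The pattern is sibilance of the final sound: -i when the stem ends in a sibilant (*javumez*, *gis*); -in when the stem ends in a non-sibilant consonant (*vefif*, *igor*); -ono when the stem ends in a vowel (*vehoku*, *teni*).
*sinuru*: final sound = /u/, a vowel → -ono → *sinuruono*.
Since the final sound of *her* is /r/ (a non-sibilant consonant), it takes -in, giving *herin*.
Since the final sound of *jaguz* is /z/ (a sibilant), it takes -i, giving *jaguzi*.

sinuruono, herin, jaguzi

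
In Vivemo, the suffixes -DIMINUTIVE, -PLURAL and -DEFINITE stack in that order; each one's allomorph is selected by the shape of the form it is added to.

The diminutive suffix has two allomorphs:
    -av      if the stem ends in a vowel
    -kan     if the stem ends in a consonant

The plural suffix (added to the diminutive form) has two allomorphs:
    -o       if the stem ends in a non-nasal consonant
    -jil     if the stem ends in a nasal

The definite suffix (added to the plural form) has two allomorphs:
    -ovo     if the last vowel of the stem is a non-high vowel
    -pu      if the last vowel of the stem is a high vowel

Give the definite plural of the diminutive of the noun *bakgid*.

*bakgid*: final sound = /d/, a consonant → -kan → *bakgidkan*.
Since the final consonant of the diminutive form *bakgidkan* is /n/ (a nasal), it takes -jil, giving *bakgidkanjil*.
The plural form *bakgidkanjil*: last vowel = /i/, a high vowel → -pu → *bakgidkanjilpu*.

bakgidkanjilpu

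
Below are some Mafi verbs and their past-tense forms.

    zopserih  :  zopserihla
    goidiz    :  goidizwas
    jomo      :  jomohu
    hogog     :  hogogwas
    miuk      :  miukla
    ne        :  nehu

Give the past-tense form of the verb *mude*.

mudehu

The alternation tracks the final sound of the stem — -la when the stem ends in a voiceless consonant (*zopserih*, *miuk*); -was when the stem ends in a voiced consonant (*goidiz*, *hogog*); -hu when the stem ends in a vowel (*jomo*, *ne*).
Since the final sound of *mude* is /e/ (a vowel), it takes -hu, giving *mudehu*.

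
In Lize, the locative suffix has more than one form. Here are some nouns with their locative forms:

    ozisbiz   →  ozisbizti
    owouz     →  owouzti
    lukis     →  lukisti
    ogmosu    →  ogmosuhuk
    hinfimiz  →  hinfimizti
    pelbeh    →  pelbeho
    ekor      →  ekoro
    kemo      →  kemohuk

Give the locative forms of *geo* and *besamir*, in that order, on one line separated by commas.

geohuk, besamiro

The suffix is conditioned by the final sound: -ti when the stem ends in a sibilant (*ozisbiz*, *owouz*, *lukis*, *hinfimiz*); -o when the stem ends in a non-sibilant consonant (*pelbeh*, *ekor*); -huk when the stem ends in a vowel (*ogmosu*, *kemo*).
*geo* — final sound /o/ (a vowel) → -huk → *geohuk*.
*besamir* — final sound /r/ (a non-sibilant consonant) → -o → *besamiro*.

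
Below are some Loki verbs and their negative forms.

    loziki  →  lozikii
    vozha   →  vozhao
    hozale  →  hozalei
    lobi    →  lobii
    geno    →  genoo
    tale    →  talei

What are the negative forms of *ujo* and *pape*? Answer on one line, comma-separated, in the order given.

The alternation tracks the last vowel of the stem — -i when the last vowel of the stem is a front vowel (*loziki*, *hozale*, *lobi*, *tale*); -o when the last vowel of the stem is a back vowel (*vozha*, *geno*).
*ujo*: last vowel = /o/, a back vowel → -o → *ujoo*.
*pape*: last vowel = /e/, a front vowel → -i → *papei*.

ujoo, papei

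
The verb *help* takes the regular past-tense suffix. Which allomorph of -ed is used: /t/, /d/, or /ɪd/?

/t/

The stem *help* ends in a voiceless consonant other than /t/.
The -ed suffix is realized as /ɪd/ after /t, d/; as /t/ after other voiceless consonants; and as /d/ after other voiced sounds.
So -ed on *help* is pronounced /t/.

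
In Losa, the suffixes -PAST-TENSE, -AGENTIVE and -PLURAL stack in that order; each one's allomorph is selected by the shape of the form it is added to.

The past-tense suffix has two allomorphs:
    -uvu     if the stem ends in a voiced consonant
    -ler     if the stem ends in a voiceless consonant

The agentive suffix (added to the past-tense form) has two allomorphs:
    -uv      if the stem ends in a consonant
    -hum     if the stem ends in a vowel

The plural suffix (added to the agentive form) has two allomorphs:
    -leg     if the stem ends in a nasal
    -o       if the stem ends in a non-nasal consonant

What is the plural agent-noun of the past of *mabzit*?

The final consonant of *mabzit* is /t/, which is voiceless, so the past-tense suffix is -ler, giving *mabzitler*.
The past-tense form *mabzitler* — final sound /r/ (a consonant) → -uv → *mabzitleruv*.
Since the final consonant of the agentive form *mabzitleruv* is /v/ (non-nasal), it takes -o, giving *mabzitleruvo*.

mabzitleruvo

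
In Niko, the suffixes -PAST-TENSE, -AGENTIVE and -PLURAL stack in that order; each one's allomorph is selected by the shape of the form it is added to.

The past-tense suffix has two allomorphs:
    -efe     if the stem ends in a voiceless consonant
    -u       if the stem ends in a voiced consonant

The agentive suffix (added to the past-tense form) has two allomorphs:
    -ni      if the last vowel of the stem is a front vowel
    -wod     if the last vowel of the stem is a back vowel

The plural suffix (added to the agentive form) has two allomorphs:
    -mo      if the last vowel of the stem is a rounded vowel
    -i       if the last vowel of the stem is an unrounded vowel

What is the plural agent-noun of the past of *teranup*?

*teranup* — final consonant /p/ (voiceless) → -efe → *teranupefe*.
The past-tense form *teranupefe*: last vowel = /e/, a front vowel → -ni → *teranupefeni*.
Since the last vowel of the agentive form *teranupefeni* is /i/ (an unrounded vowel), it takes -i, giving *teranupefenii*.

teranupefenii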